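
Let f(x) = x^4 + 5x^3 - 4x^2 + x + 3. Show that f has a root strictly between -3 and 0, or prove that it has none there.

Yes, f has a root in the interval.

f(-3) = -90 and f(0) = 3, which have opposite signs.
As a polynomial, f is continuous on every closed interval.
By the Intermediate Value Theorem f must vanish at some point of (-3, 0).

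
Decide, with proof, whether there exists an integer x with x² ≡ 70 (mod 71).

Apply Euler's criterion with the prime 71: 70 is a quadratic residue iff 70^35 ≡ 1 (mod 71), and a non-residue iff it is ≡ −1.
Repeated squaring mod 71: 70^2 = 4900 ≡ 1; 70^4 ≡ 1² = 1 ≡ 1; 70^8 ≡ 1² = 1 ≡ 1; 70^16 ≡ 1² = 1 ≡ 1; 70^32 ≡ 1² = 1 ≡ 1.
Since 35 = 32 + 2 + 1, 70^35 ≡ 1 · 1 · 70; multiplying out mod 71: 1·1 = 1 ≡ 1, then 1·70 = 70 ≡ 70. Thus 70^35 ≡ 70 ≡ −1 (mod 71).
The value −1 means 70 is a non-residue modulo 71, so x² ≡ 70 (mod 71) is impossible.

No, no such integer exists.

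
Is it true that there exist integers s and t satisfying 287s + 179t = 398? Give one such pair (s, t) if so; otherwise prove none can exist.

287 and 179 are coprime, so 287s + 179t ranges over all of ℤ.
Run the Euclidean algorithm on 287 and 179: 287 = 1·179 + 108, 179 = 1·108 + 71, 108 = 1·71 + 37, 71 = 1·37 + 34, 37 = 1·34 + 3, 34 = 11·3 + 1, 3 = 3·1 + 0.
Working back up the chain: 1 = 34 − 11·3 = 34 − 11·(37 − 1·34) = −11·37 + 12·34 = −11·37 + 12·(71 − 1·37) = 12·71 − 23·37 = 12·71 − 23·(108 − 1·71) = −23·108 + 35·71 = −23·108 + 35·(179 − 1·108) = 35·179 − 58·108 = 35·179 − 58·(287 − 1·179) = −58·287 + 93·179. So 287·(-58) + 179·93 = 1.
Times 398: 287·(-23084) + 179·37014 = 398, so (-23084, 37014) solves it.
Shifting by a multiple of (179, −287) keeps it a solution: s = -23084 + 129·179 = 7, t = 37014 − 129·287 = -9.
Check: 287·7 + 179·(-9) = 2009 − 1611 = 398. ✓

s = 7, t = -9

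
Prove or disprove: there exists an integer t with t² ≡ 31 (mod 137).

Apply Euler's criterion with the prime 137: 31 is a quadratic residue iff 31^68 ≡ 1 (mod 137), and a non-residue iff it is ≡ −1.
Squaring successively (mod 137): 31^2 = 961 ≡ 2; 31^4 ≡ 2² = 4 ≡ 4; 31^8 ≡ 4² = 16 ≡ 16; 31^16 ≡ 16² = 256 ≡ 119; 31^32 ≡ 119² = 14161 ≡ 50; 31^64 ≡ 50² = 2500 ≡ 34.
Since 68 = 64 + 4, 31^68 ≡ 34 · 4; multiplying out mod 137: 34·4 = 136 ≡ 136. Thus 31^68 ≡ 136 ≡ −1 (mod 137).
By Euler's criterion 31 is a quadratic non-residue mod 137: no t satisfies t² ≡ 31 (mod 137).

There is no such integer.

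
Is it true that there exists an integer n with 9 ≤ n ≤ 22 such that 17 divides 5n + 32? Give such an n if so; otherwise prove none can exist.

n = 14 works, since 5·14 + 32 = 102 = 6·17.

n = 14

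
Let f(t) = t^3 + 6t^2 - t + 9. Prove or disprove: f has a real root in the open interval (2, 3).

No.

The endpoint values f(2) = 39 and f(3) = 87 are both positive. Claim: f(t) > 0 for every t in (2, 3).
Substitute t = 2 + u, where 0 < u < 1 on the interval. Expanding, f(2 + u) = u^3 + 12u^2 + 35u + 39.
The nonzero coefficients here are all positive, so for u > 0 every term is positive (or zero), and the constant term 39 is strictly positive.
Therefore f(t) > 0 throughout (2, 3), and f has no zero there.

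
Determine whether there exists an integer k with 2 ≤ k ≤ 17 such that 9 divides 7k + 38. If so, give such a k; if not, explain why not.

Scanning upward from k = 2 gives 52, 59, 66, 73, 80, 87, 94, 101, none divisible by 9. At k = 10 we get 7·10 + 38 = 108, and 108 = 9·12.

k = 10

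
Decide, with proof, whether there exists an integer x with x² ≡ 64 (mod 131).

x = 8

Take x = 8. Then 8² = 64, and since 0 ≤ 64 < 131 this is already reduced: 8² ≡ 64 (mod 131).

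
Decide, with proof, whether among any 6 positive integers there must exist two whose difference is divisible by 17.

Consider the 6 integers 37, 38, …, 42. They lie in distinct residue classes modulo 17, since 6 ≤ 17.
The differences between them range over 1, …, 5, none of which is divisible by 17.

No, the set {37, 38, 39, 40, 41, 42} is a counterexample.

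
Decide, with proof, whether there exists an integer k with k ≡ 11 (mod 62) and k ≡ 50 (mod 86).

Both moduli are multiples of 2 = gcd(62, 86), so any solution would satisfy k ≡ 11 and k ≡ 50 modulo 2 simultaneously.
But 11 mod 2 = 1 while 50 mod 2 = 0, a contradiction.
So no integer satisfies both congruences.

No, no such integer exists.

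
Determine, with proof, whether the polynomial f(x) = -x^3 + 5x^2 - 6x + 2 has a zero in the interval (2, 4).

f(2) = 2 and f(4) = -6, which have opposite signs.
f is continuous everywhere (it is a polynomial), in particular on [2, 4].
By the Intermediate Value Theorem, f takes the value 0 somewhere in the open interval.

Yes, f has a root in the interval.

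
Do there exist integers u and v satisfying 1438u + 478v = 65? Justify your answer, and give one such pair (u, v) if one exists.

There are no such integers.

Both 1438 and 478 are divisible by gcd(1438, 478) = 2, hence so is any combination 1438u + 478v.
But 65 is not a multiple of 2 (it leaves remainder 1).
Hence no integers u, v satisfy the equation.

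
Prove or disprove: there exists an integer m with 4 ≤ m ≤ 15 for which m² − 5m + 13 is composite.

m = 9

At m = 9: 9² − 5·9 + 13 = 49 = 7·7, which is composite.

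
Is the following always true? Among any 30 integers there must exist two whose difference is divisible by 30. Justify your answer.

No; for instance {132, 133, 134, 135, 136, 137, 138, 139, 140, 141, 142, 143, 144, 145, 146, 147, 148, 149, 150, 151, 152, 153, 154, 155, 156, 157, 158, 159, 160, 161} is a counterexample.

Consider the 30 integers 132, 133, …, 161. They lie in distinct residue classes modulo 30, since 30 ≤ 30.
No two share a residue, so no pair has difference divisible by 30; the claim fails for this set.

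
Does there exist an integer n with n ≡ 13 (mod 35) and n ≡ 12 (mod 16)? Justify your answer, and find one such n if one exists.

gcd(35, 16) = 1, so the Chinese Remainder Theorem guarantees exactly one residue class mod 560 satisfying both.
Write n = 13 + 35t and require 13 + 35t ≡ 12 (mod 16), i.e. 35t ≡ 15 (mod 16).
35 ≡ 3 (mod 16), so this reads 3t ≡ 15 (mod 16). Invert 3 mod 16 by the Euclidean algorithm: 16 = 5·3 + 1, 3 = 3·1 + 0; back-substituting, 1 = 16 − 5·3. Hence 3·(-5) ≡ 1, so 3⁻¹ ≡ -5 ≡ 11 (mod 16).
Multiplying by 11: t ≡ 11·15 = 165 ≡ 5 (mod 16).
Taking t = 5 gives n = 13 + 35·5 = 188.
Verify: 188 = 5·35 + 13 and 188 = 11·16 + 12. ✓

n = 188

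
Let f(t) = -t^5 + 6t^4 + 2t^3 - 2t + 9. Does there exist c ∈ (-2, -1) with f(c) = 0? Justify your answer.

f(-2) = 125 and f(-1) = 16, both positive, so a sign-change argument is unavailable; we show f keeps this sign on the whole interval.
Substitute t = -1 − u, where 0 < u < 1 on the interval. Expanding, f(-1 − u) = u^5 + 11u^4 + 32u^3 + 40u^2 + 25u + 16.
All 6 nonzero coefficients of this polynomial in u are positive; hence for u > 0 the value is a sum of positive terms (the constant 16 among them).
Therefore f(t) > 0 throughout (-2, -1), and f has no zero there.

f has no root in that interval.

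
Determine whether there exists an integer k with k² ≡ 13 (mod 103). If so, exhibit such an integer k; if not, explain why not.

k = 42 works: 42² = 1764, and 1764 − 13 = 1751 = 17·103.

k = 42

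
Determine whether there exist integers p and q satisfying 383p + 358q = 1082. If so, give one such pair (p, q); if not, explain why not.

p = 344, q = -365

383 and 358 are coprime, so 383p + 358q ranges over all of ℤ.
Dividing repeatedly: 383 = 1·358 + 25, 358 = 14·25 + 8, 25 = 3·8 + 1, 8 = 8·1 + 0.
Unwinding: 1 = 25 − 3·8 = 25 − 3·(358 − 14·25) = −3·358 + 43·25 = −3·358 + 43·(383 − 1·358) = 43·383 − 46·358, i.e. 383·43 + 358·(-46) = 1.
Times 1082: 383·46526 + 358·(-49772) = 1082, so (46526, -49772) solves it.
The general solution is p = 46526 + 358k, q = -49772 − 383k; taking k = -129 gives the smaller pair p = 344, q = -365.
Check: 383·344 + 358·(-365) = 131752 − 130670 = 1082. ✓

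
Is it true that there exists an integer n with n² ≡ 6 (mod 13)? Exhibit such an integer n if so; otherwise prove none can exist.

There is no such integer.

Computing n² mod 13 for n = 0, 1, …, 6 (enough, by the symmetry n ↦ 13 − n) gives 0, 1, 4, 9, 3, 12, 10.
So the quadratic residues mod 13 are {0, 1, 3, 4, 9, 10, 12}, and 6 is not among them.
Hence no integer n has n² ≡ 6 (mod 13).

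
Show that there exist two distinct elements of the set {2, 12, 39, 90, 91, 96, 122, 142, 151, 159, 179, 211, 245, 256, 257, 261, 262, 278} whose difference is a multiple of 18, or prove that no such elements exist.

No, no such pair exists.

Reduce each element modulo 18: 2↦2, 12↦12, 39↦3, 90↦0, 91↦1, 96↦6, 122↦14, 142↦16, 151↦7, 159↦15, 179↦17, 211↦13, 245↦11, 256↦4, 257↦5, 261↦9, 262↦10, 278↦8.
No residue repeats among the 18 elements, so no pair has difference ≡ 0 (mod 18).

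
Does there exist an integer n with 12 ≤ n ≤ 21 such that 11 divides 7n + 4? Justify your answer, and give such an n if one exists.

n = 12

Try n = 12: 7·12 + 4 = 88 = 8·11, which is divisible by 11.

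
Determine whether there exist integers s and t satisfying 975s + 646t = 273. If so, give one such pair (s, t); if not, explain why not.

s = 207, t = -312

975 and 646 are coprime, so 975s + 646t ranges over all of ℤ.
Euclidean algorithm: 975 = 1·646 + 329, 646 = 1·329 + 317, 329 = 1·317 + 12, 317 = 26·12 + 5, 12 = 2·5 + 2, 5 = 2·2 + 1, 2 = 2·1 + 0.
Back-substituting, 1 = 5 − 2·2 = 5 − 2·(12 − 2·5) = −2·12 + 5·5 = −2·12 + 5·(317 − 26·12) = 5·317 − 132·12 = 5·317 − 132·(329 − 1·317) = −132·329 + 137·317 = −132·329 + 137·(646 − 1·329) = 137·646 − 269·329 = 137·646 − 269·(975 − 1·646) = −269·975 + 406·646; that is, 975·(-269) + 646·406 = 1.
Multiplying through by 273: s = (-269)·273 = -73437, t = 406·273 = 110838 is a solution.
Adding 114·646 to s and subtracting 114·975 from t gives the tidier solution (207, -312).
Check: 975·207 + 646·(-312) = 201825 − 201552 = 273. ✓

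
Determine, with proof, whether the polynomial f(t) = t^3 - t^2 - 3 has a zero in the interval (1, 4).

Yes, f has a root in the interval.

f(1) = -3 and f(4) = 45, which have opposite signs.
f is continuous everywhere (it is a polynomial), in particular on [1, 4].
By the Intermediate Value Theorem, f takes the value 0 somewhere in the open interval.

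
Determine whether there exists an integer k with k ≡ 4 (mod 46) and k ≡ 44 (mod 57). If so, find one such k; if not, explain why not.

gcd(46, 57) = 1, so the Chinese Remainder Theorem guarantees exactly one residue class mod 2622 satisfying both.
Write k = 4 + 46t and require 4 + 46t ≡ 44 (mod 57), i.e. 46t ≡ 40 (mod 57).
Invert 46 mod 57 by the Euclidean algorithm: 57 = 1·46 + 11, 46 = 4·11 + 2, 11 = 5·2 + 1, 2 = 2·1 + 0; back-substituting, 1 = 11 − 5·2 = 11 − 5·(46 − 4·11) = −5·46 + 21·11 = −5·46 + 21·(57 − 1·46) = 21·57 − 26·46. Hence 46·(-26) ≡ 1, so 46⁻¹ ≡ -26 ≡ 31 (mod 57).
Multiplying by 31: t ≡ 31·40 = 1240 ≡ 43 (mod 57).
With t = 43: k = 4 + 46·43 = 1982.
Indeed 1982 ≡ 4 (mod 46) and 1982 ≡ 44 (mod 57).

k = 1982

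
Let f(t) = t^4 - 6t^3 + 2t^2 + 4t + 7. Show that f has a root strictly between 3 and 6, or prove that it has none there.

f(3) = -44 and f(6) = 103, which have opposite signs.
As a polynomial, f is continuous on every closed interval.
By the Intermediate Value Theorem, f takes the value 0 somewhere in the open interval.

Such a root exists.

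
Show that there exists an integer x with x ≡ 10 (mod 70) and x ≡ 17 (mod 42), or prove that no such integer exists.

No, no such integer exists.

gcd(70, 42) = 14. If x ≡ 10 (mod 70) and x ≡ 17 (mod 42), then x ≡ 10 (mod 14) and x ≡ 17 (mod 14).
But 10 mod 14 = 10 while 17 mod 14 = 3, a contradiction.
Therefore no such x exists.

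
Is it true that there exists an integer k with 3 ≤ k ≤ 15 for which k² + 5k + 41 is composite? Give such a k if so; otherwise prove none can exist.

k = 8

At k = 8: 8² + 5·8 + 41 = 145 = 5·29, which is composite.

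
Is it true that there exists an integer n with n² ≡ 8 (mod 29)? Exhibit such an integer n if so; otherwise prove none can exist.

No, no such integer exists.

Apply Euler's criterion with the prime 29: 8 is a quadratic residue iff 8^14 ≡ 1 (mod 29), and a non-residue iff it is ≡ −1.
Squaring successively (mod 29): 8^2 = 64 ≡ 6; 8^4 ≡ 6² = 36 ≡ 7; 8^8 ≡ 7² = 49 ≡ 20.
Since 14 = 8 + 4 + 2, 8^14 ≡ 20 · 7 · 6; multiplying out mod 29: 20·7 = 140 ≡ 24, then 24·6 = 144 ≡ 28. Thus 8^14 ≡ 28 ≡ −1 (mod 29).
By Euler's criterion 8 is a quadratic non-residue mod 29: no n satisfies n² ≡ 8 (mod 29).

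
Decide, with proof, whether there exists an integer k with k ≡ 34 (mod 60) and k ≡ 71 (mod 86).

No, no such integer exists.

Reduce both congruences modulo 2, which divides 60 and 86: they say k ≡ 34 (mod 2) and k ≡ 71 (mod 2).
These are incompatible: 34 − 71 = -37 is not divisible by 2.
So no integer satisfies both congruences.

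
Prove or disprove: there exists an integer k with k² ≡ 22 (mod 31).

No such integer exists.

31 is prime, so by Euler's criterion 22 is a square mod 31 iff 22^((31−1)/2) = 22^15 ≡ 1 (mod 31).
Repeated squaring mod 31: 22^2 = 484 ≡ 19; 22^4 ≡ 19² = 361 ≡ 20; 22^8 ≡ 20² = 400 ≡ 28.
Since 15 = 8 + 4 + 2 + 1, 22^15 ≡ 28 · 20 · 19 · 22; multiplying out mod 31: 28·20 = 560 ≡ 2, then 2·19 = 38 ≡ 7, then 7·22 = 154 ≡ 30. Thus 22^15 ≡ 30 ≡ −1 (mod 31).
By Euler's criterion 22 is a quadratic non-residue mod 31: no k satisfies k² ≡ 22 (mod 31).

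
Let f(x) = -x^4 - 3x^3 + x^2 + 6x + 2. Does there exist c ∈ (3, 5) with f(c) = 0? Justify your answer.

f(3) = -133 and f(5) = -943, both negative, so a sign-change argument is unavailable; we show f keeps this sign on the whole interval.
Shift to the endpoint 3: with x = 3 + u (0 < u < 2), one computes f(3 + u) = -u^4 - 15u^3 - 80u^2 - 177u - 133.
The nonzero coefficients here are all negative, so for u > 0 every term is negative (or zero), and the constant term -133 is strictly negative.
So f is strictly negative on (3, 5); no root exists in the interval.

No.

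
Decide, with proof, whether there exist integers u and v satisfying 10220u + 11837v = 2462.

No, no such integers exist.

gcd(10220, 11837) = 7, so every integer of the form 10220u + 11837v is a multiple of 7.
But 2462 = 7·351 + 5, so 7 ∤ 2462.
Therefore 10220u + 11837v = 2462 has no solution in integers.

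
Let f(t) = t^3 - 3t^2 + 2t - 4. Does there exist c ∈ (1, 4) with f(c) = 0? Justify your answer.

f(1) = -4 and f(4) = 20, which have opposite signs.
Since f is a polynomial it is continuous on [1, 4].
By the Intermediate Value Theorem f must vanish at some point of (1, 4).

Yes, f has a root in the interval.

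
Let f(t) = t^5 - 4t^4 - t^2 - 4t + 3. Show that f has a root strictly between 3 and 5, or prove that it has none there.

Yes, f has a root in the interval.

f(3) = -99 and f(5) = 583, which have opposite signs.
f is continuous everywhere (it is a polynomial), in particular on [3, 5].
By the Intermediate Value Theorem, f takes the value 0 somewhere in the open interval.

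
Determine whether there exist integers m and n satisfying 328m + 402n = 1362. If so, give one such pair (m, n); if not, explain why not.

Since gcd(328, 402) = 2 and 1362 = 2·681, Bézout's identity guarantees a solution.
Dividing through by 2 reduces the equation to 164m + 201n = 681.
Run the Euclidean algorithm on 201 and 164: 201 = 1·164 + 37, 164 = 4·37 + 16, 37 = 2·16 + 5, 16 = 3·5 + 1, 5 = 5·1 + 0.
Back-substituting, 1 = 16 − 3·5 = 16 − 3·(37 − 2·16) = −3·37 + 7·16 = −3·37 + 7·(164 − 4·37) = 7·164 − 31·37 = 7·164 − 31·(201 − 1·164) = −31·201 + 38·164; that is, 164·38 + 201·(-31) = 1.
Scaling by 681 gives the particular solution (m, n) = (25878, -21111).
The general solution is m = 25878 + 201k, n = -21111 − 164k; taking k = -128 gives the smaller pair m = 150, n = -119.
Indeed 328·150 + 402·(-119) = 49200 − 47838 = 1362.

m = 150, n = -119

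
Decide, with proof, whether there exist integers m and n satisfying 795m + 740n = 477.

No such integers exist.

Both 795 and 740 are divisible by gcd(795, 740) = 5, hence so is any combination 795m + 740n.
But 477 is not a multiple of 5 (it leaves remainder 2).
So the equation is unsolvable over ℤ.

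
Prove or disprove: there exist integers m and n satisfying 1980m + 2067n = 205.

Any value of 1980m + 2067n is a multiple of gcd(1980, 2067) = 3.
However 205 leaves remainder 1 on division by 3.
So the equation is unsolvable over ℤ.

No such integers exist.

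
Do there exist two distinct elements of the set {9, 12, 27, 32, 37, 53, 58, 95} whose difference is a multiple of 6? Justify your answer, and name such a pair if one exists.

9 mod 6 = 3 and 27 mod 6 = 3, so 27 − 9 = 18 = 3·6.

Yes: 9 and 27.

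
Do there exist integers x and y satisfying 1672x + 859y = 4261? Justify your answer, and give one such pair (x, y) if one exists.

x = 673, y = -1305

1672 and 859 are coprime, so 1672x + 859y ranges over all of ℤ.
Euclidean algorithm: 1672 = 1·859 + 813, 859 = 1·813 + 46, 813 = 17·46 + 31, 46 = 1·31 + 15, 31 = 2·15 + 1, 15 = 15·1 + 0.
Back-substituting, 1 = 31 − 2·15 = 31 − 2·(46 − 1·31) = −2·46 + 3·31 = −2·46 + 3·(813 − 17·46) = 3·813 − 53·46 = 3·813 − 53·(859 − 1·813) = −53·859 + 56·813 = −53·859 + 56·(1672 − 1·859) = 56·1672 − 109·859; that is, 1672·56 + 859·(-109) = 1.
Scaling by 4261 gives the particular solution (x, y) = (238616, -464449).
Shifting by a multiple of (859, −1672) keeps it a solution: x = 238616 − 277·859 = 673, y = -464449 + 277·1672 = -1305.
Indeed 1672·673 + 859·(-1305) = 1125256 − 1120995 = 4261.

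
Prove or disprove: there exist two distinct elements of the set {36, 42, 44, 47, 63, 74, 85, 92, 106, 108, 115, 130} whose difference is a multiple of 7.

36 and 85 are such a pair.

Both 36 and 85 leave remainder 1 on division by 7; their difference 49 = 7·7 is a multiple of 7.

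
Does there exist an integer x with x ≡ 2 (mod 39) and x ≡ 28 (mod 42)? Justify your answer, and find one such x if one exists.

There is no such integer.

gcd(39, 42) = 3. If x ≡ 2 (mod 39) and x ≡ 28 (mod 42), then x ≡ 2 (mod 3) and x ≡ 28 (mod 3).
But 2 mod 3 = 2 while 28 mod 3 = 1, a contradiction.
Hence the system has no solution.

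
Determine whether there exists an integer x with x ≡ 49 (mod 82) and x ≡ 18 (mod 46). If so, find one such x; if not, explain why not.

No such integer exists.

Both moduli are multiples of 2 = gcd(82, 46), so any solution would satisfy x ≡ 49 and x ≡ 18 modulo 2 simultaneously.
But 49 mod 2 = 1 while 18 mod 2 = 0, a contradiction.
Therefore no such x exists.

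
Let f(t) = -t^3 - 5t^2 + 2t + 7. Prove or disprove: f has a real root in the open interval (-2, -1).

Such a root exists.

f(-2) = -9 and f(-1) = 1, which have opposite signs.
As a polynomial, f is continuous on every closed interval.
By the Intermediate Value Theorem, f takes the value 0 somewhere in the open interval.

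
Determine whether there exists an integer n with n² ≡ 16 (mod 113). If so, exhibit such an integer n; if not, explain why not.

Take n = 4. Then 4² = 16, and since 0 ≤ 16 < 113 this is already reduced: 4² ≡ 16 (mod 113).

n = 4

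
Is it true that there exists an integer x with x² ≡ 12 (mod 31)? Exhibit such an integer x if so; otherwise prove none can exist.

No, no such integer exists.

31 is prime, so by Euler's criterion 12 is a square mod 31 iff 12^((31−1)/2) = 12^15 ≡ 1 (mod 31).
Squaring successively (mod 31): 12^2 = 144 ≡ 20; 12^4 ≡ 20² = 400 ≡ 28; 12^8 ≡ 28² = 784 ≡ 9.
Since 15 = 8 + 4 + 2 + 1, 12^15 ≡ 9 · 28 · 20 · 12; multiplying out mod 31: 9·28 = 252 ≡ 4, then 4·20 = 80 ≡ 18, then 18·12 = 216 ≡ 30. Thus 12^15 ≡ 30 ≡ −1 (mod 31).
The value −1 means 12 is a non-residue modulo 31, so x² ≡ 12 (mod 31) is impossible.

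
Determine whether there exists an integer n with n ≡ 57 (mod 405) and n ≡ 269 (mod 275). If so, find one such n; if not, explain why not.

No such integer exists.

Both moduli are multiples of 5 = gcd(405, 275), so any solution would satisfy n ≡ 57 and n ≡ 269 modulo 5 simultaneously.
But 57 mod 5 = 2 while 269 mod 5 = 4, a contradiction.
Hence the system has no solution.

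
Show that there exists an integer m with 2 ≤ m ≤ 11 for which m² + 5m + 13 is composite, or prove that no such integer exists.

m = 2

At m = 2: 2² + 5·2 + 13 = 27 = 3·9, which is composite.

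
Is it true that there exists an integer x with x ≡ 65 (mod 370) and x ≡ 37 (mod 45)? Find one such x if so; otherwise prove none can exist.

There is no such integer.

gcd(370, 45) = 5. If x ≡ 65 (mod 370) and x ≡ 37 (mod 45), then x ≡ 65 (mod 5) and x ≡ 37 (mod 5).
But 65 mod 5 = 0 while 37 mod 5 = 2, a contradiction.
So no integer satisfies both congruences.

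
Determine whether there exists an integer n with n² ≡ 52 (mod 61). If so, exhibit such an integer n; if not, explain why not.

n = 28

n = 28 works: 28² = 784, and 784 − 52 = 732 = 12·61.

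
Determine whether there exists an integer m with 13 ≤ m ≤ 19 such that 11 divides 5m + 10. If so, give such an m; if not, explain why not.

At m = 13, 5·13 + 10 = 75 ≡ 9 (mod 11), and each step in m adds 5, giving residues 9, 3, 8, 2, 7, 1, 6 for m = 13, 14, …, 19.
The residue 0 does not occur, so no m in [13, 19] makes 5m + 10 a multiple of 11.

There is no such integer m in that range.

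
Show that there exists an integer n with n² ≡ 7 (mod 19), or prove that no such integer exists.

n = 11

Take n = 11. Then 11² = 121 = 6·19 + 7, so 11² ≡ 7 (mod 19).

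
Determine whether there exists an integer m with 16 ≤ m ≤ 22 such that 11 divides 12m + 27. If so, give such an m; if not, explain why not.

m = 17

At m = 16 the value 219 is not a multiple of 11. At m = 17 we get 12·17 + 27 = 231, and 231 = 11·21.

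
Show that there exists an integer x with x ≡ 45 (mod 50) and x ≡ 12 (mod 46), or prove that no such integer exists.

gcd(50, 46) = 2. If x ≡ 45 (mod 50) and x ≡ 12 (mod 46), then x ≡ 45 (mod 2) and x ≡ 12 (mod 2).
However 45 ≡ 1 and 12 ≡ 0 (mod 2), and 1 ≠ 0.
Therefore no such x exists.

No such integer exists.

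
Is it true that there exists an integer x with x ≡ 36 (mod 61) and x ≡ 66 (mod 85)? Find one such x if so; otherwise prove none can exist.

gcd(61, 85) = 1, so the Chinese Remainder Theorem guarantees exactly one residue class mod 5185 satisfying both.
Write x = 36 + 61t and require 36 + 61t ≡ 66 (mod 85), i.e. 61t ≡ 30 (mod 85).
Note 61·46 = 2806 ≡ 1 (mod 85) (as 2806 − 1 = 33·85), so 61⁻¹ ≡ 46.
Multiplying by 46: t ≡ 46·30 = 1380 ≡ 20 (mod 85).
Taking t = 20 gives x = 36 + 61·20 = 1256.
Check: 1256 mod 61 = 36, 1256 mod 85 = 66. ✓

x = 1256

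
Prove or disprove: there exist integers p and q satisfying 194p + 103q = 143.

p = 31, q = -57

194 and 103 are coprime, so 194p + 103q ranges over all of ℤ.
Dividing repeatedly: 194 = 1·103 + 91, 103 = 1·91 + 12, 91 = 7·12 + 7, 12 = 1·7 + 5, 7 = 1·5 + 2, 5 = 2·2 + 1, 2 = 2·1 + 0.
Back-substituting, 1 = 5 − 2·2 = 5 − 2·(7 − 1·5) = −2·7 + 3·5 = −2·7 + 3·(12 − 1·7) = 3·12 − 5·7 = 3·12 − 5·(91 − 7·12) = −5·91 + 38·12 = −5·91 + 38·(103 − 1·91) = 38·103 − 43·91 = 38·103 − 43·(194 − 1·103) = −43·194 + 81·103; that is, 194·(-43) + 103·81 = 1.
Scaling by 143 gives the particular solution (p, q) = (-6149, 11583).
The general solution is p = -6149 + 103k, q = 11583 − 194k; taking k = 60 gives the smaller pair p = 31, q = -57.
Indeed 194·31 + 103·(-57) = 6014 − 5871 = 143.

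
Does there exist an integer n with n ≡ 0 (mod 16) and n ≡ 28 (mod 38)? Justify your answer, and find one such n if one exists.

gcd(16, 38) = 2. A simultaneous solution exists iff 0 ≡ 28 (mod 2); here 0 mod 2 = 0 = 28 mod 2, so it does.
Put n = 0 + 16t, so we need 16t ≡ 28 (mod 38), equivalently (divide by 2) 8t ≡ 14 (mod 19).
Note 8·12 = 96 ≡ 1 (mod 19) (as 96 − 1 = 5·19), so 8⁻¹ ≡ 12.
Multiplying by 12: t ≡ 12·14 = 168 ≡ 16 (mod 19).
Then n = 0 + 16·16 = 256.
Check: 256 mod 16 = 0, 256 mod 38 = 28. ✓

n = 256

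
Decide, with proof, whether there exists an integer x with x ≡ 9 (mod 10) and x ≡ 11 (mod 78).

x = 89

Here gcd(10, 78) = 2, and both 9 and 11 leave remainder 1 mod 2, so the system is consistent.
Put x = 9 + 10t, so we need 10t ≡ 2 (mod 78), equivalently (divide by 2) 5t ≡ 1 (mod 39).
Since 5·8 = 40 = 1·39 + 1, the inverse of 5 mod 39 is 8.
Multiplying by 8: t ≡ 8·1 = 8 (mod 39).
Then x = 9 + 10·8 = 89.
Verify: 89 = 8·10 + 9 and 89 = 1·78 + 11. ✓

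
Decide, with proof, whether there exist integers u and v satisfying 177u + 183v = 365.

Both 177 and 183 are divisible by gcd(177, 183) = 3, hence so is any combination 177u + 183v.
But 365 = 3·121 + 2, so 3 ∤ 365.
Hence no integers u, v satisfy the equation.

No, no such integers exist.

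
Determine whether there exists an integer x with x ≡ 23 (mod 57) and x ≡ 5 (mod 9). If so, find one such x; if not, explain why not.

Here gcd(57, 9) = 3, and both 23 and 5 leave remainder 2 mod 3, so the system is consistent.
In fact x = 23 itself already satisfies 23 mod 9 = 5.
Check: 23 mod 57 = 23, 23 mod 9 = 5. ✓

x = 23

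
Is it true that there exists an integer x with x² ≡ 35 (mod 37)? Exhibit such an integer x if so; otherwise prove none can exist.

Apply Euler's criterion with the prime 37: 35 is a quadratic residue iff 35^18 ≡ 1 (mod 37), and a non-residue iff it is ≡ −1.
Repeated squaring mod 37: 35^2 = 1225 ≡ 4; 35^4 ≡ 4² = 16 ≡ 16; 35^8 ≡ 16² = 256 ≡ 34; 35^16 ≡ 34² = 1156 ≡ 9.
Since 18 = 16 + 2, 35^18 ≡ 9 · 4; multiplying out mod 37: 9·4 = 36 ≡ 36. Thus 35^18 ≡ 36 ≡ −1 (mod 37).
The value −1 means 35 is a non-residue modulo 37, so x² ≡ 35 (mod 37) is impossible.

No such integer exists.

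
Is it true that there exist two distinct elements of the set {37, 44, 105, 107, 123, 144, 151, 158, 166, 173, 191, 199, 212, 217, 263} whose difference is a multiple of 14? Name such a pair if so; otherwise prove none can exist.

Yes: 37 and 107.

Both 37 and 107 leave remainder 9 on division by 14; their difference 70 = 5·14 is a multiple of 14.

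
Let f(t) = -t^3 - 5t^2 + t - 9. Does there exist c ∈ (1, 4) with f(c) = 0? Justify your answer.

f(1) = -14 and f(4) = -149, both negative, so a sign-change argument is unavailable; we show f keeps this sign on the whole interval.
Substitute t = 1 + u, where 0 < u < 3 on the interval. Expanding, f(1 + u) = -u^3 - 8u^2 - 12u - 14.
All 4 nonzero coefficients of this polynomial in u are negative; hence for u > 0 the value is a sum of negative terms (the constant -14 among them).
Therefore f(t) < 0 throughout (1, 4), and f has no zero there.

No such root exists.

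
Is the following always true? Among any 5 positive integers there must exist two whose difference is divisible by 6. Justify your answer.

No, the set {3, 4, 5, 6, 7} is a counterexample.

Consider the 5 integers 3, 4, …, 7. They lie in distinct residue classes modulo 6, since 5 ≤ 6.
No two share a residue, so no pair has difference divisible by 6; the claim fails for this set.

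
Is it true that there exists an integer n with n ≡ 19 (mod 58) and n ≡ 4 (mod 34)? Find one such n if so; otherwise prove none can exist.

gcd(58, 34) = 2. If n ≡ 19 (mod 58) and n ≡ 4 (mod 34), then n ≡ 19 (mod 2) and n ≡ 4 (mod 2).
But 19 mod 2 = 1 while 4 mod 2 = 0, a contradiction.
Therefore no such n exists.

There is no such integer.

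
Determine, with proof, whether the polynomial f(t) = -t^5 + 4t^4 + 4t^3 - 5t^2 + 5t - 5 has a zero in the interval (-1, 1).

Such a root exists.

f(-1) = -14 and f(1) = 2, which have opposite signs.
f is continuous everywhere (it is a polynomial), in particular on [-1, 1].
By the Intermediate Value Theorem f must vanish at some point of (-1, 1).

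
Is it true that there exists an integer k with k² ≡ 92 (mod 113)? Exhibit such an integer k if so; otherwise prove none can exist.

113 is prime, so by Euler's criterion 92 is a square mod 113 iff 92^((113−1)/2) = 92^56 ≡ 1 (mod 113).
Squaring successively (mod 113): 92^2 = 8464 ≡ 102; 92^4 ≡ 102² = 10404 ≡ 8; 92^8 ≡ 8² = 64 ≡ 64; 92^16 ≡ 64² = 4096 ≡ 28; 92^32 ≡ 28² = 784 ≡ 106.
Since 56 = 32 + 16 + 8, 92^56 ≡ 106 · 28 · 64; multiplying out mod 113: 106·28 = 2968 ≡ 30, then 30·64 = 1920 ≡ 112. Thus 92^56 ≡ 112 ≡ −1 (mod 113).
By Euler's criterion 92 is a quadratic non-residue mod 113: no k satisfies k² ≡ 92 (mod 113).

No, no such integer exists.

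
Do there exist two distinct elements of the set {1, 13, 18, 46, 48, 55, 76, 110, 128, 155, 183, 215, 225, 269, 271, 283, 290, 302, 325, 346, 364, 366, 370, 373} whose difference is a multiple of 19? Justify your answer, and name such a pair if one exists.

Yes: 55 and 283.

Both 55 and 283 leave remainder 17 on division by 19; their difference 228 = 12·19 is a multiple of 19.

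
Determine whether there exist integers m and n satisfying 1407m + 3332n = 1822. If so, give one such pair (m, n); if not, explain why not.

There are no such integers.

gcd(1407, 3332) = 7, so every integer of the form 1407m + 3332n is a multiple of 7.
But 1822 is not a multiple of 7 (it leaves remainder 2).
Therefore 1407m + 3332n = 1822 has no solution in integers.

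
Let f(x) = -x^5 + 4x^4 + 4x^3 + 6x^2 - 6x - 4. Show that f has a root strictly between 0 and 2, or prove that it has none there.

f(0) = -4 and f(2) = 72, which have opposite signs.
As a polynomial, f is continuous on every closed interval.
By the Intermediate Value Theorem f must vanish at some point of (0, 2).

Such a root exists.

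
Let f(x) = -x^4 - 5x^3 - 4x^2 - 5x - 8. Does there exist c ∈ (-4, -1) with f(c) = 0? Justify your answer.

Yes, f has a root in the interval.

f(-4) = 12 and f(-1) = -3, which have opposite signs.
Since f is a polynomial it is continuous on [-4, -1].
The Intermediate Value Theorem then guarantees some c ∈ (-4, -1) with f(c) = 0.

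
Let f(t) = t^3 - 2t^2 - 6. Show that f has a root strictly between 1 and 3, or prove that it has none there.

Yes, f has a root in the interval.

f(1) = -7 and f(3) = 3, which have opposite signs.
As a polynomial, f is continuous on every closed interval.
By the Intermediate Value Theorem, f takes the value 0 somewhere in the open interval.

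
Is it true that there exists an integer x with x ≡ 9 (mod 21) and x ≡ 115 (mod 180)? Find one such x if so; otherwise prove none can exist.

There is no such integer.

Both moduli are multiples of 3 = gcd(21, 180), so any solution would satisfy x ≡ 9 and x ≡ 115 modulo 3 simultaneously.
But 9 mod 3 = 0 while 115 mod 3 = 1, a contradiction.
Therefore no such x exists.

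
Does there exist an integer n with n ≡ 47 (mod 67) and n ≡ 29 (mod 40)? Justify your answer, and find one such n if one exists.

Since 67 and 40 share no common factor, CRT says the pair of congruences has a solution (unique mod 2680).
Write n = 47 + 67t and require 47 + 67t ≡ 29 (mod 40), i.e. 67t ≡ 22 (mod 40).
67 ≡ 27 (mod 40), so this reads 27t ≡ 22 (mod 40). Invert 27 mod 40 by the Euclidean algorithm: 40 = 1·27 + 13, 27 = 2·13 + 1, 13 = 13·1 + 0; back-substituting, 1 = 27 − 2·13 = 27 − 2·(40 − 1·27) = −2·40 + 3·27. Hence 27·3 ≡ 1, so 27⁻¹ ≡ 3 (mod 40).
Therefore t ≡ 3·22 = 66 ≡ 26 (mod 40).
With t = 26: n = 47 + 67·26 = 1789.
Check: 1789 mod 67 = 47, 1789 mod 40 = 29. ✓

n = 1789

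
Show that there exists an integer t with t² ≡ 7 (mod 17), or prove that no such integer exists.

Computing t² mod 17 for t = 0, 1, …, 8 (enough, by the symmetry t ↦ 17 − t) gives 0, 1, 4, 9, 16, 8, 2, 15, 13.
The set of squares mod 17 is therefore {0, 1, 2, 4, 8, 9, 13, 15, 16}, which does not contain 7.
Hence no integer t has t² ≡ 7 (mod 17).

No, no such integer exists.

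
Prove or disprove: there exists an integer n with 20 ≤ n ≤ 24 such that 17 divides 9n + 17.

At n = 20, 9·20 + 17 = 197 ≡ 10 (mod 17), and each step in n adds 9, giving residues 10, 2, 11, 3, 12 for n = 20, 21, …, 24.
The residue 0 does not occur, so no n in [20, 24] makes 9n + 17 a multiple of 17.

There is no such integer n in that range.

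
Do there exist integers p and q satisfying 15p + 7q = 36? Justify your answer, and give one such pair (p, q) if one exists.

p = 1, q = 3

15 and 7 are coprime, so 15p + 7q ranges over all of ℤ.
Run the Euclidean algorithm on 15 and 7: 15 = 2·7 + 1, 7 = 7·1 + 0.
Back-substituting, 1 = 15 − 2·7; that is, 15·1 + 7·(-2) = 1.
Multiplying through by 36: p = 1·36 = 36, q = (-2)·36 = -72 is a solution.
Shifting by a multiple of (7, −15) keeps it a solution: p = 36 − 5·7 = 1, q = -72 + 5·15 = 3.
Indeed 15·1 + 7·3 = 15 + 21 = 36.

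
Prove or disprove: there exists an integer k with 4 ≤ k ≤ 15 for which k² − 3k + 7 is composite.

k = 14

At k = 14: 14² − 3·14 + 7 = 161 = 7·23, which is composite.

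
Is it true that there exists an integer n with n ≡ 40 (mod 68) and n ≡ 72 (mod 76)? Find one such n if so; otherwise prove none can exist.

The moduli are not coprime: gcd(68, 76) = 4. Compatibility requires 4 ∣ (72 − 40) = 32, which holds, so solutions exist.
Write n = 40 + 68t. Then 68t ≡ 72 − 40 ≡ 32 (mod 76); dividing through by 4 gives 17t ≡ 8 (mod 19).
Since 17·9 = 153 = 8·19 + 1, the inverse of 17 mod 19 is 9.
Therefore t ≡ 9·8 = 72 ≡ 15 (mod 19).
Then n = 40 + 68·15 = 1060.
Verify: 1060 = 15·68 + 40 and 1060 = 13·76 + 72. ✓

n = 1060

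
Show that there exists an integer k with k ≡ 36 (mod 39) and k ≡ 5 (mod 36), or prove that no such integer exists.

No such integer exists.

gcd(39, 36) = 3. If k ≡ 36 (mod 39) and k ≡ 5 (mod 36), then k ≡ 36 (mod 3) and k ≡ 5 (mod 3).
But 36 mod 3 = 0 while 5 mod 3 = 2, a contradiction.
Therefore no such k exists.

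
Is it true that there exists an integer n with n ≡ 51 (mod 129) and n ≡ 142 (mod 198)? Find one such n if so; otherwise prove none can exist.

Both moduli are multiples of 3 = gcd(129, 198), so any solution would satisfy n ≡ 51 and n ≡ 142 modulo 3 simultaneously.
However 51 ≡ 0 and 142 ≡ 1 (mod 3), and 0 ≠ 1.
Therefore no such n exists.

No, no such integer exists.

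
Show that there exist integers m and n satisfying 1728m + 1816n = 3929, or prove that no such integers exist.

gcd(1728, 1816) = 8, so every integer of the form 1728m + 1816n is a multiple of 8.
But 3929 = 8·491 + 1, so 8 ∤ 3929.
Hence no integers m, n satisfy the equation.

No, no such integers exist.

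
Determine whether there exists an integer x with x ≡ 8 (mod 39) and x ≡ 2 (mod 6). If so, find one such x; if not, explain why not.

The moduli are not coprime: gcd(39, 6) = 3. Compatibility requires 3 ∣ (2 − 8) = -6, which holds, so solutions exist.
In fact x = 8 itself already satisfies 8 mod 6 = 2.
Indeed 8 ≡ 8 (mod 39) and 8 ≡ 2 (mod 6).

x = 8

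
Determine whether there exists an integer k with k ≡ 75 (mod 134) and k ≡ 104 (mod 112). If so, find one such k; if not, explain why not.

No such integer exists.

Both moduli are multiples of 2 = gcd(134, 112), so any solution would satisfy k ≡ 75 and k ≡ 104 modulo 2 simultaneously.
These are incompatible: 75 − 104 = -29 is not divisible by 2.
Hence the system has no solution.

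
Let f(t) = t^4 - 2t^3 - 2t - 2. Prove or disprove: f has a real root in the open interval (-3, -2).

f(-3) = 139 and f(-2) = 34, both positive, so a sign-change argument is unavailable; we show f keeps this sign on the whole interval.
Substitute t = -2 − u, where 0 < u < 1 on the interval. Expanding, f(-2 − u) = u^4 + 10u^3 + 36u^2 + 58u + 34.
The nonzero coefficients here are all positive, so for u > 0 every term is positive (or zero), and the constant term 34 is strictly positive.
So f is strictly positive on (-3, -2); no root exists in the interval.

No.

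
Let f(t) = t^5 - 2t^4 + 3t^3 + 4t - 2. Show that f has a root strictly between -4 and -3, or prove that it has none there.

f(-4) = -1746 and f(-3) = -500, both negative, so a sign-change argument is unavailable; we show f keeps this sign on the whole interval.
Substitute t = -3 − u, where 0 < u < 1 on the interval. Expanding, f(-3 − u) = -u^5 - 17u^4 - 117u^3 - 405u^2 - 706u - 500.
The nonzero coefficients here are all negative, so for u > 0 every term is negative (or zero), and the constant term -500 is strictly negative.
So f is strictly negative on (-4, -3); no root exists in the interval.

f has no root in that interval.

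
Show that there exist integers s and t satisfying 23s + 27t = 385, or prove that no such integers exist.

Since gcd(23, 27) = 1, every integer is an integer combination of 23 and 27.
Run the Euclidean algorithm on 27 and 23: 27 = 1·23 + 4, 23 = 5·4 + 3, 4 = 1·3 + 1, 3 = 3·1 + 0.
Back-substituting, 1 = 4 − 1·3 = 4 − (23 − 5·4) = −23 + 6·4 = −23 + 6·(27 − 1·23) = 6·27 − 7·23; that is, 23·(-7) + 27·6 = 1.
Multiplying through by 385: s = (-7)·385 = -2695, t = 6·385 = 2310 is a solution.
The general solution is s = -2695 + 27k, t = 2310 − 23k; taking k = 100 gives the smaller pair s = 5, t = 10.
Check: 23·5 + 27·10 = 115 + 270 = 385. ✓

s = 5, t = 10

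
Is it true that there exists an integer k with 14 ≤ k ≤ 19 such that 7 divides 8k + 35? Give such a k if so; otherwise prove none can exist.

k = 14

At k = 14 we get 8·14 + 35 = 147, and 147 = 7·21.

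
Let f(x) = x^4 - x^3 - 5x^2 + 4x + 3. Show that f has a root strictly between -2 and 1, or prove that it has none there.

f(-2) = -1 and f(1) = 2, which have opposite signs.
Since f is a polynomial it is continuous on [-2, 1].
By the Intermediate Value Theorem f must vanish at some point of (-2, 1).

Such a root exists.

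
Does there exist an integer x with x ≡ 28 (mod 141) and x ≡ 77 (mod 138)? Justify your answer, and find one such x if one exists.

Reduce both congruences modulo 3, which divides 141 and 138: they say x ≡ 28 (mod 3) and x ≡ 77 (mod 3).
These are incompatible: 28 − 77 = -49 is not divisible by 3.
Hence the system has no solution.

No such integer exists.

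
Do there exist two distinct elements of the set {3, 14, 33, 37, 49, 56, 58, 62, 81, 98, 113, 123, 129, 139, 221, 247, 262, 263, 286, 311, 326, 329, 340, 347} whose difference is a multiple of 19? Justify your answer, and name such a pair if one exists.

3 mod 19 = 3 and 98 mod 19 = 3, so 98 − 3 = 95 = 5·19.

The pair (3, 98) works.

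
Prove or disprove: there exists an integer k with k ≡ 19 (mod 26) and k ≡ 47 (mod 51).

gcd(26, 51) = 1, so the Chinese Remainder Theorem guarantees exactly one residue class mod 1326 satisfying both.
Any solution of the first congruence is k = 19 + 26t; substituting into the second, 26t ≡ 47 − 19 ≡ 28 (mod 51).
Since 26·2 = 52 = 1·51 + 1, the inverse of 26 mod 51 is 2.
Therefore t ≡ 2·28 = 56 ≡ 5 (mod 51).
With t = 5: k = 19 + 26·5 = 149.
Indeed 149 ≡ 19 (mod 26) and 149 ≡ 47 (mod 51).

k = 149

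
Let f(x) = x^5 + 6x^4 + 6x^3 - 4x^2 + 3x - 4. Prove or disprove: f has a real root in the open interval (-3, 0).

f(-3) = 32 and f(0) = -4, which have opposite signs.
Since f is a polynomial it is continuous on [-3, 0].
By the Intermediate Value Theorem, f takes the value 0 somewhere in the open interval.

Yes, f has a root in the interval.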